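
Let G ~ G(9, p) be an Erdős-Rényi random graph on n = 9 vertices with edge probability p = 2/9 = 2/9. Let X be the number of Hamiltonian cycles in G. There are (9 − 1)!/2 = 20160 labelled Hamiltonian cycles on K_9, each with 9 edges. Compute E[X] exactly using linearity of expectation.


K_9 has (9 − 1)!/2 = 20160 labelled Hamiltonian cycles.
For each such Hamiltonian cycle H, let X_H = 1 if all 9 edges of H are present in G. Then P[X_H = 1] = p^{9} = (2/9)^{9} = 512/387420489.
Summing the indicators: E[X] = Σ_H E[X_H] = 20160 · p^{9} = 20160 · 512/387420489 = 1146880/43046721.
Numerically: E[X] ≈ 0.0266427.

E[X] = 20160 · (2/9)^{9} = 1146880/43046721 ≈ 0.0266427.


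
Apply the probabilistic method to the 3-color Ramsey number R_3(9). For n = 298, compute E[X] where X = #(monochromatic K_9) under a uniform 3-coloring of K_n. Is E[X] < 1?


E[X] = C(298, 9) · 3^{1 − 36} = 45207677551849890 · 3^{−35} = 45207677551849890/50031545098999707.
As a reduced fraction: E[X] = 15069225850616630/16677181699666569 ≈ 0.9036.
Is E[X] < 1? YES.
Since E[X] < 1, there exists a 3-coloring of K_{298} with no monochromatic K_9; hence R_3(9) > 298.

E[X] = 15069225850616630/16677181699666569 ≈ 0.9036; E[X] < 1, so R_3(9) > 298.


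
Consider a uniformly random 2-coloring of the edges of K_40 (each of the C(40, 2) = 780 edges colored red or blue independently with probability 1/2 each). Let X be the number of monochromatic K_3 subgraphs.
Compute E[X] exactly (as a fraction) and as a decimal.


Let X = Σ_S X_S over the C(40, 3) = 9880 subsets S of size 3, where X_S = 1 if the K_3 on S is monochromatic.
For a fixed S, the K_3 on S has C(3, 2) = 3 edges. P[all 3 edges red] = (1/2)^3, and likewise for blue, so P[monochromatic] = 2·(1/2)^3 = 2^{1 − 3} = 1/4.
By linearity: E[X] = C(40, 3) · 2^{1 − 3} = 9880 · 1/4 = 2470.
Numerically: E[X] ≈ 2470.000.

E[X] = C(40,3)·2^(1−C(3,2)) = 2470 ≈ 2470.000.


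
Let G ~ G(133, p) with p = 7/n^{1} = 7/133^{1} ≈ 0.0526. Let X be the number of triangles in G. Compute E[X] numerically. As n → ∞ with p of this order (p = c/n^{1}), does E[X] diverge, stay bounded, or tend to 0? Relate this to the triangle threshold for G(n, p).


Number of potential triangles: C(133, 3) = 383306.
Each occurs with probability p³ ≈ (0.0526)³ ≈ 1.45794e-04.
By linearity: E[X] = C(133, 3)·p³ ≈ 383306 · 1.45794e-04 ≈ 55.884.
Here α = 1, so p = 7/n is exactly at the triangle threshold p ~ 1/n. Asymptotically E[X] → c³/6 = 7³/6 = 343/6 ≈ 57.167, a bounded constant. In this regime the triangle count is asymptotically Poisson(c³/6).

E[X] ≈ 55.884; in regime p = Θ(1/n^{1}) E[X] stays bounded (at the triangle threshold p ~ 1/n).


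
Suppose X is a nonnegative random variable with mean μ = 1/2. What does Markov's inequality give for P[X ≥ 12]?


μ = E[X] = 1/2, a = 12.
Markov: P[X ≥ 12] ≤ μ/a = (1/2)/12 = 1/24.
Numerically: ≈ 0.042.
(Since a = 12 > μ = 0.500, the bound 1/24 is < 1 and informative.)

P[X ≥ 12] ≤ 1/24 ≈ 0.042.


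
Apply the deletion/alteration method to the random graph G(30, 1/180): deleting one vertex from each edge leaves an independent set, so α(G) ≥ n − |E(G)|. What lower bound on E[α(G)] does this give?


E[|E(G)|] = C(30, 2)·p = 435 · (1/180) = 29/12.
E[α(G)] ≥ n − E[|E(G)|] = 30 − 29/12 = 331/12.
Numerically: ≈ 27.583.
(This is only a lower bound; the true E[α(G)] may be larger.)

E[α(G)] ≥ 331/12 ≈ 27.583.


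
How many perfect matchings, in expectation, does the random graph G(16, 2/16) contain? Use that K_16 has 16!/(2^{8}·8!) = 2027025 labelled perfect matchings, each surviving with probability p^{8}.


K_16 has 16!/(2^{8}·8!) = 2027025 labelled perfect matchings.
For each such perfect matching H, let X_H = 1 if all 8 edges of H are present in G. Then P[X_H = 1] = p^{8} = (1/8)^{8} = 1/16777216.
By linearity of expectation: E[X] = Σ_H E[X_H] = 2027025 · p^{8} = 2027025 · 1/16777216 = 2027025/16777216.
Numerically: E[X] ≈ 0.12082.

E[X] = 2027025 · (1/8)^{8} = 2027025/16777216 ≈ 0.12082.


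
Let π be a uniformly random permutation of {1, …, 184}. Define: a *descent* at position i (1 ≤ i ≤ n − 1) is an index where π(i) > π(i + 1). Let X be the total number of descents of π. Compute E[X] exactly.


Write X = Σ X_I over i = 1, …, 183, with X_I the indicator of one descent.
There are 183 indicators.
For each fixed i, the pair (π(i), π(i+1)) is a uniformly random ordered pair of distinct values from {1, …, 184}; by symmetry P[π(i) > π(i+1)] = 1/2.
By linearity: E[X] = 183 · (1/2) = (184 − 1) · (1/2) = 183/2 ≈ 91.50000.

E[X] = 183/2 = 91.50000.


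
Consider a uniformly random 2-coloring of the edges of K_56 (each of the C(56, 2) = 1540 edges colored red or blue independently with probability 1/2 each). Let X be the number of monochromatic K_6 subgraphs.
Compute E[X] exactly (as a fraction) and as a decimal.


Let X = Σ_S X_S over the C(56, 6) = 32468436 subsets S of size 6, where X_S = 1 if the K_6 on S is monochromatic.
For a fixed S, the K_6 on S has C(6, 2) = 15 edges. P[all 15 edges red] = (1/2)^15, and likewise for blue, so P[monochromatic] = 2·(1/2)^15 = 2^{1 − 15} = 1/16384.
By linearity: E[X] = C(56, 6) · 2^{1 − 15} = 32468436 · 1/16384 = 8117109/4096.
Numerically: E[X] ≈ 1981.716064.

E[X] = C(56,6)·2^(1−C(6,2)) = 8117109/4096 ≈ 1981.716064.


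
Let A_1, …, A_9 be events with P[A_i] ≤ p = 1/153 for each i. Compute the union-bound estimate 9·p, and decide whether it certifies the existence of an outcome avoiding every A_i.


Union bound: P[∪_{i=1}^{9} A_i] ≤ Σ_i P[A_i] ≤ 9·p = 9·(1/153) = 1/17.
Numerically: 1/17 ≈ 0.058824.
Is 1/17 < 1? YES.
Since P[∪ A_i] ≤ 1/17 < 1, the complement has P[∩ A_i^c] ≥ 1 − 1/17 = 16/17 > 0, so some outcome avoids every A_i.

9·p = 1/17 ≈ 0.058824; existence CERTIFIED by the union bound.


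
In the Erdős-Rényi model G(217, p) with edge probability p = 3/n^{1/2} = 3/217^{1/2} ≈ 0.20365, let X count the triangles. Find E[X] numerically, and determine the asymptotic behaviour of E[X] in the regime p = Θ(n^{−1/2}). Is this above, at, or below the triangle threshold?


Number of potential triangles: C(217, 3) = 1679580.
Each occurs with probability p³ ≈ (0.20365)³ ≈ 8.4464490e-03.
By linearity: E[X] = C(217, 3)·p³ ≈ 1679580 · 8.4464490e-03 ≈ 14186.48679.
Since α = 1/2 < 1, p = c/n^{1/2} ≫ 1/n is above the triangle threshold p ~ 1/n. Asymptotically E[X] ~ (c³/6)·n^{3(1−α)} = (3³/6)·n^{1.5} → ∞; triangles are abundant w.h.p.

E[X] ≈ 14186.48679; in regime p = Θ(1/n^{1/2}) E[X] diverges (above the triangle threshold p ~ 1/n).


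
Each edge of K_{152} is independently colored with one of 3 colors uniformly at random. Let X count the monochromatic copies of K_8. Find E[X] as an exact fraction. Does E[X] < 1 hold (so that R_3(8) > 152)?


E[X] = C(152, 8) · 3^{1 − 28} = 5859727868575 · 3^{−27} = 5859727868575/7625597484987.
As a reduced fraction: E[X] = 5859727868575/7625597484987 ≈ 0.7684287.
Is E[X] < 1? YES.
Since E[X] < 1, there exists a 3-coloring of K_{152} with no monochromatic K_8; hence R_3(8) > 152.

E[X] = 5859727868575/7625597484987 ≈ 0.7684287; E[X] < 1, so R_3(8) > 152.


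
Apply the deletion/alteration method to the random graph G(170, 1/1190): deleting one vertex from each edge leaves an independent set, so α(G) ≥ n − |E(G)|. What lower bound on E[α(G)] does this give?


E[|E(G)|] = C(170, 2)·p = 14365 · (1/1190) = 169/14.
E[α(G)] ≥ n − E[|E(G)|] = 170 − 169/14 = 2211/14.
Numerically: ≈ 157.92857.
(This is only a lower bound; the true E[α(G)] may be larger.)

E[α(G)] ≥ 2211/14 ≈ 157.92857.


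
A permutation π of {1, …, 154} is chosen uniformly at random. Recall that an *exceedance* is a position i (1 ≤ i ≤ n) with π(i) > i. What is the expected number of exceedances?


Write X = Σ_{i=1}^{154} X_i, where X_i = 1_{π(i) > i}.
For each fixed i, π(i) is uniform over {1, …, 154} (marginal of a uniform permutation), so P[π(i) > i] = (n − i)/n. Summing: Σ_{i=1}^{154} (n − i)/n = (0 + 1 + … + 153)/154 = 154(154 − 1)/(2·154) = (154 − 1)/2.
Hence E[X] = Σ_{i=1}^{154} (154 − i)/154 = 153/2 ≈ 76.50000.

E[X] = 153/2 = 76.50000.


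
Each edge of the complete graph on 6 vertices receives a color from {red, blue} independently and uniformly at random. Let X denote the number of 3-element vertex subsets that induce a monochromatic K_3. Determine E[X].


Let X = Σ_S X_S over the C(6, 3) = 20 subsets S of size 3, where X_S = 1 if the K_3 on S is monochromatic.
For a fixed S, the K_3 on S has C(3, 2) = 3 edges. P[all 3 edges red] = (1/2)^3, and likewise for blue, so P[monochromatic] = 2·(1/2)^3 = 2^{1 − 3} = 1/4.
By linearity of expectation: E[X] = C(6, 3) · 2^{1 − 3} = 20 · 1/4 = 5.
Numerically: E[X] ≈ 5.000000.

E[X] = C(6,3)·2^(1−C(3,2)) = 5 ≈ 5.000000.


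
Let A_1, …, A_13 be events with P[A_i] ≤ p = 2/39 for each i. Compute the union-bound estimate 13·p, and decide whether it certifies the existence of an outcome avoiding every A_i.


Union bound: P[∪_{i=1}^{13} A_i] ≤ Σ_i P[A_i] ≤ 13·p = 13·(2/39) = 2/3.
Numerically: 2/3 ≈ 0.666667.
Is 2/3 < 1? YES.
Since P[∪ A_i] ≤ 2/3 < 1, the complement has P[∩ A_i^c] ≥ 1 − 2/3 = 1/3 > 0, so some outcome avoids every A_i.

13·p = 2/3 ≈ 0.666667; existence CERTIFIED by the union bound.


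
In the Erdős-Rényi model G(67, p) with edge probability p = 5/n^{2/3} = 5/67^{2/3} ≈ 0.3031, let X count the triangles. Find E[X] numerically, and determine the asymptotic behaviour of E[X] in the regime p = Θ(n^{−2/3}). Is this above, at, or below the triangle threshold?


Number of potential triangles: C(67, 3) = 47905.
Each occurs with probability p³ ≈ (0.3031)³ ≈ 2.7845845e-02.
By linearity: E[X] = C(67, 3)·p³ ≈ 47905 · 2.7845845e-02 ≈ 1333.95522.
Since α = 2/3 < 1, p = c/n^{2/3} ≫ 1/n is above the triangle threshold p ~ 1/n. Asymptotically E[X] ~ (c³/6)·n^{3(1−α)} = (5³/6)·n^{1} → ∞; triangles are abundant w.h.p.

E[X] ≈ 1333.95522; in regime p = Θ(1/n^{2/3}) E[X] diverges (above the triangle threshold p ~ 1/n).


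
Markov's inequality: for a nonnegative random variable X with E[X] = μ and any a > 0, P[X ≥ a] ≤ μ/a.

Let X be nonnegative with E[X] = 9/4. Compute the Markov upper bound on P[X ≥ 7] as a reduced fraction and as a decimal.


μ = E[X] = 9/4, a = 7.
Markov: P[X ≥ 7] ≤ μ/a = (9/4)/7 = 9/28.
Numerically: ≈ 0.32143.
(Since a = 7 > μ = 2.25000, the bound 9/28 is < 1 and informative.)

P[X ≥ 7] ≤ 9/28 ≈ 0.32143.


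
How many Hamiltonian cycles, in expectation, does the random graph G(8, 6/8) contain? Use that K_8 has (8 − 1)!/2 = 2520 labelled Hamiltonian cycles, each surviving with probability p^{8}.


K_8 has (8 − 1)!/2 = 2520 labelled Hamiltonian cycles.
For each such Hamiltonian cycle H, let X_H = 1 if all 8 edges of H are present in G. Then P[X_H = 1] = p^{8} = (3/4)^{8} = 6561/65536.
By linearity: E[X] = Σ_H E[X_H] = 2520 · p^{8} = 2520 · 6561/65536 = 2066715/8192.
Numerically: E[X] ≈ 252.285.

E[X] = 2520 · (3/4)^{8} = 2066715/8192 ≈ 252.285.


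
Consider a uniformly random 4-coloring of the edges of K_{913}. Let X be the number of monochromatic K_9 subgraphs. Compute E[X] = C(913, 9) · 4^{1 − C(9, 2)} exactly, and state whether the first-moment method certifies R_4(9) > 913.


E[X] = C(913, 9) · 4^{1 − 36} = 1167605542753639808390 · 4^{−35} = 1167605542753639808390/1180591620717411303424.
As a reduced fraction: E[X] = 583802771376819904195/590295810358705651712 ≈ 0.989000.
Is E[X] < 1? YES.
Since E[X] < 1, there exists a 4-coloring of K_{913} with no monochromatic K_9; hence R_4(9) > 913.

E[X] = 583802771376819904195/590295810358705651712 ≈ 0.989000; E[X] < 1, so R_4(9) > 913.


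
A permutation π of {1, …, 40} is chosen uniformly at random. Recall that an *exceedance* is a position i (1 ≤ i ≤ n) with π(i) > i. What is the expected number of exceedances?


Write X = Σ_{i=1}^{40} X_i, where X_i = 1_{π(i) > i}.
For each fixed i, π(i) is uniform over {1, …, 40} (marginal of a uniform permutation), so P[π(i) > i] = (n − i)/n. Summing: Σ_{i=1}^{40} (n − i)/n = (0 + 1 + … + 39)/40 = 40(40 − 1)/(2·40) = (40 − 1)/2.
Hence E[X] = Σ_{i=1}^{40} (40 − i)/40 = 39/2 ≈ 19.500.

E[X] = 39/2 = 19.500.


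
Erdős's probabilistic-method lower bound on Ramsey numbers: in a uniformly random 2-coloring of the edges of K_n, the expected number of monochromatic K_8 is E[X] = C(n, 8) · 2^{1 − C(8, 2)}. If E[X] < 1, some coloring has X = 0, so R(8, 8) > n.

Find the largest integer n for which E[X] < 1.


We need C(n, 8) · 2^{1 − 28} < 1, i.e. C(n, 8) < 2^{28 − 1} = 134217728.
Check values of n near the boundary:
  n = 39: C(39, 8) = 61523748; 61523748 < 134217728? YES
  n = 40: C(40, 8) = 76904685; 76904685 < 134217728? YES
  n = 41: C(41, 8) = 95548245; 95548245 < 134217728? YES
  n = 42: C(42, 8) = 118030185; 118030185 < 134217728? YES
  n = 43: C(43, 8) = 145008513; 145008513 < 134217728? NO
  n = 44: C(44, 8) = 177232627; 177232627 < 134217728? NO
  n = 45: C(45, 8) = 215553195; 215553195 < 134217728? NO
The largest n with C(n, 8) < 134217728 is n = 42 (where E[X] = 118030185/134217728 ≈ 0.879). Hence R(8, 8) > 42, i.e. R(8, 8) ≥ 43.

Largest n = 42; hence R(8, 8) > 42.


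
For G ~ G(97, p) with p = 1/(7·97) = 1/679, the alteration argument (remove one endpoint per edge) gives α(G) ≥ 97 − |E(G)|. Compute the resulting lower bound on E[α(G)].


E[|E(G)|] = C(97, 2)·p = 4656 · (1/679) = 48/7.
E[α(G)] ≥ n − E[|E(G)|] = 97 − 48/7 = 631/7.
Numerically: ≈ 90.143.
(This is only a lower bound; the true E[α(G)] may be larger.)

E[α(G)] ≥ 631/7 ≈ 90.143.


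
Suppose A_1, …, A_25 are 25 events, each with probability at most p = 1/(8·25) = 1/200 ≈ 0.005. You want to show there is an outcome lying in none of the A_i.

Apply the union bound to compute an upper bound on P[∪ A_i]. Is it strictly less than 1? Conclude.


Union bound: P[∪_{i=1}^{25} A_i] ≤ Σ_i P[A_i] ≤ 25·p = 25·(1/200) = 1/8.
Numerically: 1/8 ≈ 0.125.
Is 1/8 < 1? YES.
Since P[∪ A_i] ≤ 1/8 < 1, the complement has P[∩ A_i^c] ≥ 1 − 1/8 = 7/8 > 0, so some outcome avoids every A_i.

25·p = 1/8 ≈ 0.125; existence CERTIFIED by the union bound.


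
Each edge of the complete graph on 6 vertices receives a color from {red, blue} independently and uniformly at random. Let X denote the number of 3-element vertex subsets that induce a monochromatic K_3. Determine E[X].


Let X = Σ_S X_S over the C(6, 3) = 20 subsets S of size 3, where X_S = 1 if the K_3 on S is monochromatic.
For a fixed S, the K_3 on S has C(3, 2) = 3 edges. P[all 3 edges red] = (1/2)^3, and likewise for blue, so P[monochromatic] = 2·(1/2)^3 = 2^{1 − 3} = 1/4.
By linearity: E[X] = C(6, 3) · 2^{1 − 3} = 20 · 1/4 = 5.
Numerically: E[X] ≈ 5.000.

E[X] = C(6,3)·2^(1−C(3,2)) = 5 ≈ 5.000.


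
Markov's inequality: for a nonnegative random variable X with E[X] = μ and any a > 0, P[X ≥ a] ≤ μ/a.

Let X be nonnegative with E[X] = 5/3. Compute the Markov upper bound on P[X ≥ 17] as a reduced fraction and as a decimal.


μ = E[X] = 5/3, a = 17.
Markov: P[X ≥ 17] ≤ μ/a = (5/3)/17 = 5/51.
Numerically: ≈ 0.0980.
(Since a = 17 > μ = 1.6667, the bound 5/51 is < 1 and informative.)

P[X ≥ 17] ≤ 5/51 ≈ 0.0980.


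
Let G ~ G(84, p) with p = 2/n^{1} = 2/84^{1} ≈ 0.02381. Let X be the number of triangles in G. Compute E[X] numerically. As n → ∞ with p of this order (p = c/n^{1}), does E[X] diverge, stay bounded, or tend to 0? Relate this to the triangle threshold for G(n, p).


Number of potential triangles: C(84, 3) = 95284.
Each occurs with probability p³ ≈ (0.02381)³ ≈ 1.349746e-05.
By linearity: E[X] = C(84, 3)·p³ ≈ 95284 · 1.349746e-05 ≈ 1.2861.
Here α = 1, so p = 2/n is exactly at the triangle threshold p ~ 1/n. Asymptotically E[X] → c³/6 = 2³/6 = 4/3 ≈ 1.3333, a bounded constant. In this regime the triangle count is asymptotically Poisson(c³/6).

E[X] ≈ 1.2861; in regime p = Θ(1/n^{1}) E[X] stays bounded (at the triangle threshold p ~ 1/n).


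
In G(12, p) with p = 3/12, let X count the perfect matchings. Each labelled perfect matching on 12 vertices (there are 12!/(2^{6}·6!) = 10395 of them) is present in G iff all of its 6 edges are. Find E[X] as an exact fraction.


K_12 has 12!/(2^{6}·6!) = 10395 labelled perfect matchings.
For each such perfect matching H, let X_H = 1 if all 6 edges of H are present in G. Then P[X_H = 1] = p^{6} = (1/4)^{6} = 1/4096.
By linearity of expectation: E[X] = Σ_H E[X_H] = 10395 · p^{6} = 10395 · 1/4096 = 10395/4096.
Numerically: E[X] ≈ 2.5378.

E[X] = 10395 · (1/4)^{6} = 10395/4096 ≈ 2.5378.


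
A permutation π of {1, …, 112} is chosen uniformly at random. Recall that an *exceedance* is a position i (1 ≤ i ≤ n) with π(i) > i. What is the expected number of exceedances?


Write X = Σ_{i=1}^{112} X_i, where X_i = 1_{π(i) > i}.
For each fixed i, π(i) is uniform over {1, …, 112} (marginal of a uniform permutation), so P[π(i) > i] = (n − i)/n. Summing: Σ_{i=1}^{112} (n − i)/n = (0 + 1 + … + 111)/112 = 112(112 − 1)/(2·112) = (112 − 1)/2.
Hence E[X] = Σ_{i=1}^{112} (112 − i)/112 = 111/2 ≈ 55.500.

E[X] = 111/2 = 55.500.


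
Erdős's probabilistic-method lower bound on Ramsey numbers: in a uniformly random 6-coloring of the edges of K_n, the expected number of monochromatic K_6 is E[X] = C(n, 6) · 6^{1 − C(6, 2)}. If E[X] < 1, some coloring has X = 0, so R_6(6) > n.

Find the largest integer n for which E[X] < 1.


We need C(n, 6) · 6^{1 − 15} < 1, i.e. C(n, 6) < 6^{15 − 1} = 78364164096.
Check values of n near the boundary:
  n = 197: C(197, 6) = 75176946208; 75176946208 < 78364164096? YES
  n = 198: C(198, 6) = 77526225777; 77526225777 < 78364164096? YES
  n = 199: C(199, 6) = 79936367511; 79936367511 < 78364164096? NO
  n = 200: C(200, 6) = 82408626300; 82408626300 < 78364164096? NO
  n = 201: C(201, 6) = 84944276340; 84944276340 < 78364164096? NO
The largest n with C(n, 6) < 78364164096 is n = 198 (where E[X] = 25842075259/26121388032 ≈ 0.989). Hence R_6(6) > 198, i.e. R_6(6) ≥ 199.

Largest n = 198; hence R_6(6) > 198.


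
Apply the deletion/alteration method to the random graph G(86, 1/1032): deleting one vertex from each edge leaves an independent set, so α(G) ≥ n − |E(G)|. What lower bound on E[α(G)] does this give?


E[|E(G)|] = C(86, 2)·p = 3655 · (1/1032) = 85/24.
E[α(G)] ≥ n − E[|E(G)|] = 86 − 85/24 = 1979/24.
Numerically: ≈ 82.45833.
(This is only a lower bound; the true E[α(G)] may be larger.)

E[α(G)] ≥ 1979/24 ≈ 82.45833.


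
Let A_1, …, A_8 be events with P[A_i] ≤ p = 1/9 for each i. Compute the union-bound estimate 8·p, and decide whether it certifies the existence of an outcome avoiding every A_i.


Union bound: P[∪_{i=1}^{8} A_i] ≤ Σ_i P[A_i] ≤ 8·p = 8·(1/9) = 8/9.
Numerically: 8/9 ≈ 0.889.
Is 8/9 < 1? YES.
Since P[∪ A_i] ≤ 8/9 < 1, the complement has P[∩ A_i^c] ≥ 1 − 8/9 = 1/9 > 0, so some outcome avoids every A_i.

8·p = 8/9 ≈ 0.889; existence CERTIFIED by the union bound.


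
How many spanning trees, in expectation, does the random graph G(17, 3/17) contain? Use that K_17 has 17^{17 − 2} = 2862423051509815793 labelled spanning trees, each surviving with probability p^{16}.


K_17 has 17^{17 − 2} = 2862423051509815793 labelled spanning trees.
For each such spanning tree H, let X_H = 1 if all 16 edges of H are present in G. Then P[X_H = 1] = p^{16} = (3/17)^{16} = 43046721/48661191875666868481.
Summing the indicators: E[X] = Σ_H E[X_H] = 2862423051509815793 · p^{16} = 2862423051509815793 · 43046721/48661191875666868481 = 43046721/17.
Numerically: E[X] ≈ 2.532e+06.

E[X] = 2862423051509815793 · (3/17)^{16} = 43046721/17 ≈ 2.532e+06.


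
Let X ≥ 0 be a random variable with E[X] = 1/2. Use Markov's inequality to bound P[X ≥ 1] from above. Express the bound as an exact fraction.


μ = E[X] = 1/2, a = 1.
Markov: P[X ≥ 1] ≤ μ/a = (1/2)/1 = 1/2.
Numerically: ≈ 0.50000.
(Since a = 1 > μ = 0.50000, the bound 1/2 is < 1 and informative.)

P[X ≥ 1] ≤ 1/2 ≈ 0.50000.


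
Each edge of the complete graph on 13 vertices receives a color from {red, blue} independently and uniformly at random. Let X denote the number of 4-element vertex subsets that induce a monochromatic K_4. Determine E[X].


Let X = Σ_S X_S over the C(13, 4) = 715 subsets S of size 4, where X_S = 1 if the K_4 on S is monochromatic.
For a fixed S, the K_4 on S has C(4, 2) = 6 edges. P[all 6 edges red] = (1/2)^6, and likewise for blue, so P[monochromatic] = 2·(1/2)^6 = 2^{1 − 6} = 1/32.
By linearity: E[X] = C(13, 4) · 2^{1 − 6} = 715 · 1/32 = 715/32.
Numerically: E[X] ≈ 22.34375.

E[X] = C(13,4)·2^(1−C(4,2)) = 715/32 ≈ 22.34375.


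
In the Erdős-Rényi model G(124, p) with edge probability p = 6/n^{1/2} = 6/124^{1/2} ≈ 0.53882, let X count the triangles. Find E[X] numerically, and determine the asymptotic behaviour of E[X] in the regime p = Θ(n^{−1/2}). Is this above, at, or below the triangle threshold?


Number of potential triangles: C(124, 3) = 310124.
Each occurs with probability p³ ≈ (0.53882)³ ≈ 1.5643042e-01.
By linearity: E[X] = C(124, 3)·p³ ≈ 310124 · 1.5643042e-01 ≈ 48512.82892.
Since α = 1/2 < 1, p = c/n^{1/2} ≫ 1/n is above the triangle threshold p ~ 1/n. Asymptotically E[X] ~ (c³/6)·n^{3(1−α)} = (6³/6)·n^{1.5} → ∞; triangles are abundant w.h.p.

E[X] ≈ 48512.82892; in regime p = Θ(1/n^{1/2}) E[X] diverges (above the triangle threshold p ~ 1/n).


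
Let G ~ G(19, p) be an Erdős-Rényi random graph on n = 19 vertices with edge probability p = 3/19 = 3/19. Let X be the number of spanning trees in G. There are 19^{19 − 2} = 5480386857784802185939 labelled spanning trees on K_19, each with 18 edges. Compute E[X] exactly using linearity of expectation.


K_19 has 19^{19 − 2} = 5480386857784802185939 labelled spanning trees.
For each such spanning tree H, let X_H = 1 if all 18 edges of H are present in G. Then P[X_H = 1] = p^{18} = (3/19)^{18} = 387420489/104127350297911241532841.
By linearity: E[X] = Σ_H E[X_H] = 5480386857784802185939 · p^{18} = 5480386857784802185939 · 387420489/104127350297911241532841 = 387420489/19.
Numerically: E[X] ≈ 2.04e+07.

E[X] = 5480386857784802185939 · (3/19)^{18} = 387420489/19 ≈ 2.04e+07.


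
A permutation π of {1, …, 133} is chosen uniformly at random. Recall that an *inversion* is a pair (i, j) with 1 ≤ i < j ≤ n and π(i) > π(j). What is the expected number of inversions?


Write X = Σ X_I over the C(133, 2) = 8778 pairs i < j, with X_I the indicator of one inversion.
There are 8778 indicators.
For each fixed pair i < j, the values π(i) and π(j) are two distinct elements of {1, …, 133} in uniformly random order; by symmetry P[π(i) > π(j)] = 1/2.
By linearity: E[X] = 8778 · (1/2) = C(133, 2) · (1/2) = 8778/2 = 4389 ≈ 4389.000000.

E[X] = 4389 = 4389.000000.


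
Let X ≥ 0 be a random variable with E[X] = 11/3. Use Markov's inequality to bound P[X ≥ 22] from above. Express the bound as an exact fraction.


μ = E[X] = 11/3, a = 22.
Markov: P[X ≥ 22] ≤ μ/a = (11/3)/22 = 1/6.
Numerically: ≈ 0.166667.
(Since a = 22 > μ = 3.666667, the bound 1/6 is < 1 and informative.)

P[X ≥ 22] ≤ 1/6 ≈ 0.166667.


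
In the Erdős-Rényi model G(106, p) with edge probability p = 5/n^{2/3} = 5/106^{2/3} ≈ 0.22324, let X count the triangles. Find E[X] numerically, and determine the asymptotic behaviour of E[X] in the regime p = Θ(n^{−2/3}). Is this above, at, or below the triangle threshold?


Number of potential triangles: C(106, 3) = 192920.
Each occurs with probability p³ ≈ (0.22324)³ ≈ 1.1124956e-02.
By linearity: E[X] = C(106, 3)·p³ ≈ 192920 · 1.1124956e-02 ≈ 2146.22642.
Since α = 2/3 < 1, p = c/n^{2/3} ≫ 1/n is above the triangle threshold p ~ 1/n. Asymptotically E[X] ~ (c³/6)·n^{3(1−α)} = (5³/6)·n^{1} → ∞; triangles are abundant w.h.p.

E[X] ≈ 2146.22642; in regime p = Θ(1/n^{2/3}) E[X] diverges (above the triangle threshold p ~ 1/n).


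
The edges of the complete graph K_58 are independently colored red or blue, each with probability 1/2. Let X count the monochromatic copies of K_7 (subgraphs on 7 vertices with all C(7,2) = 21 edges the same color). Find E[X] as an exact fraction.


Let X = Σ_S X_S over the C(58, 7) = 300674088 subsets S of size 7, where X_S = 1 if the K_7 on S is monochromatic.
For a fixed S, the K_7 on S has C(7, 2) = 21 edges. P[all 21 edges red] = (1/2)^21, and likewise for blue, so P[monochromatic] = 2·(1/2)^21 = 2^{1 − 21} = 1/1048576.
Summing: E[X] = C(58, 7) · 2^{1 − 21} = 300674088 · 1/1048576 = 37584261/131072.
Numerically: E[X] ≈ 286.7452.

E[X] = C(58,7)·2^(1−C(7,2)) = 37584261/131072 ≈ 286.7452.


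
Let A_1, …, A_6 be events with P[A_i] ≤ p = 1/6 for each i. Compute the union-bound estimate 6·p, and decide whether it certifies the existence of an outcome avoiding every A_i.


Union bound: P[∪_{i=1}^{6} A_i] ≤ Σ_i P[A_i] ≤ 6·p = 6·(1/6) = 1.
Numerically: 1 ≈ 1.0000.
Is 1 < 1? NO.
Since the bound 1 is ≥ 1, the union bound is uninformative here; it does NOT by itself certify existence.

6·p = 1 ≈ 1.0000; existence NOT certified by the union bound.


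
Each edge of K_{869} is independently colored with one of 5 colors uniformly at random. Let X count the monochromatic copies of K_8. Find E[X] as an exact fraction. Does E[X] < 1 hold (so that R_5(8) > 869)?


E[X] = C(869, 8) · 5^{1 − 28} = 7809152053901931612 · 5^{−27} = 7809152053901931612/7450580596923828125.
As a reduced fraction: E[X] = 7809152053901931612/7450580596923828125 ≈ 1.048.
Is E[X] < 1? NO.
Since E[X] ≥ 1, the first-moment bound is inconclusive at n = 869; it does NOT by itself certify R_5(8) > 869.

E[X] = 7809152053901931612/7450580596923828125 ≈ 1.048; E[X] ≥ 1; first-moment method inconclusive here.


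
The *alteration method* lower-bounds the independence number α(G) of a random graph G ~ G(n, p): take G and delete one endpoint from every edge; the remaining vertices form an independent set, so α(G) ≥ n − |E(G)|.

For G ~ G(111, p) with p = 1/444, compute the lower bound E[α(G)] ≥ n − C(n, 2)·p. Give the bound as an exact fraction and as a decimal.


E[|E(G)|] = C(111, 2)·p = 6105 · (1/444) = 55/4.
E[α(G)] ≥ n − E[|E(G)|] = 111 − 55/4 = 389/4.
Numerically: ≈ 97.2500.
(This is only a lower bound; the true E[α(G)] may be larger.)

E[α(G)] ≥ 389/4 ≈ 97.2500.


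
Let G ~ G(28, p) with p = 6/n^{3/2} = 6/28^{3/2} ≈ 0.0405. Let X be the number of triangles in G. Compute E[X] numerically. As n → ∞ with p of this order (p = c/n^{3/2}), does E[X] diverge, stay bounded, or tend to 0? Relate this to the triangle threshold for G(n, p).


Number of potential triangles: C(28, 3) = 3276.
Each occurs with probability p³ ≈ (0.0405)³ ≈ 6.641140e-05.
By linearity: E[X] = C(28, 3)·p³ ≈ 3276 · 6.641140e-05 ≈ 0.2176.
Since α = 3/2 > 1, p = c/n^{3/2} = o(1/n) is below the triangle threshold p ~ 1/n. Asymptotically E[X] ~ (c³/6)·n^{3(1−α)} = (6³/6)·n^{-1.5} → 0, so by Markov's inequality G has no triangles w.h.p.

E[X] ≈ 0.2176; in regime p = Θ(1/n^{3/2}) E[X] tends to 0 (below the triangle threshold p ~ 1/n).


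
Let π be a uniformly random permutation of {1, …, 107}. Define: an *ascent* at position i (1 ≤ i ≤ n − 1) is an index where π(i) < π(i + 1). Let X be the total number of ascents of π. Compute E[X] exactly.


Write X = Σ X_I over i = 1, …, 106, with X_I the indicator of one ascent.
There are 106 indicators.
For each fixed i, the pair (π(i), π(i+1)) is a uniformly random ordered pair of distinct values from {1, …, 107}; by symmetry P[π(i) < π(i+1)] = 1/2.
By linearity: E[X] = 106 · (1/2) = (107 − 1) · (1/2) = 53 ≈ 53.00000.

E[X] = 53 = 53.00000.


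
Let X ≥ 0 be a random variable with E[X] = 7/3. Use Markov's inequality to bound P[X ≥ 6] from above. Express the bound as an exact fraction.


μ = E[X] = 7/3, a = 6.
Markov: P[X ≥ 6] ≤ μ/a = (7/3)/6 = 7/18.
Numerically: ≈ 0.38889.
(Since a = 6 > μ = 2.33333, the bound 7/18 is < 1 and informative.)

P[X ≥ 6] ≤ 7/18 ≈ 0.38889.


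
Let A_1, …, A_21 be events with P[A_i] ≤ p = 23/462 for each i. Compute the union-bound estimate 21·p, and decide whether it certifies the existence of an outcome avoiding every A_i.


Union bound: P[∪_{i=1}^{21} A_i] ≤ Σ_i P[A_i] ≤ 21·p = 21·(23/462) = 23/22.
Numerically: 23/22 ≈ 1.0455.
Is 23/22 < 1? NO.
Since the bound 23/22 is ≥ 1, the union bound is uninformative here; it does NOT by itself certify existence.

21·p = 23/22 ≈ 1.0455; existence NOT certified by the union bound.


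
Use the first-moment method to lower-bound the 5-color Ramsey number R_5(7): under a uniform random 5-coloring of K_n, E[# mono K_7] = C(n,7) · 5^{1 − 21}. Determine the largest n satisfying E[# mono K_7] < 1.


We need C(n, 7) · 5^{1 − 21} < 1, i.e. C(n, 7) < 5^{21 − 1} = 95367431640625.
Check values of n near the boundary:
  n = 336: C(336, 7) = 90079147136880; 90079147136880 < 95367431640625? YES
  n = 337: C(337, 7) = 91989916924632; 91989916924632 < 95367431640625? YES
  n = 338: C(338, 7) = 93935323022736; 93935323022736 < 95367431640625? YES
  n = 339: C(339, 7) = 95915887062372; 95915887062372 < 95367431640625? NO
  n = 340: C(340, 7) = 97932136940560; 97932136940560 < 95367431640625? NO
  n = 341: C(341, 7) = 99984606876440; 99984606876440 < 95367431640625? NO
The largest n with C(n, 7) < 95367431640625 is n = 338 (where E[X] = 93935323022736/95367431640625 ≈ 0.9850). Hence R_5(7) > 338, i.e. R_5(7) ≥ 339.

Largest n = 338; hence R_5(7) > 338.


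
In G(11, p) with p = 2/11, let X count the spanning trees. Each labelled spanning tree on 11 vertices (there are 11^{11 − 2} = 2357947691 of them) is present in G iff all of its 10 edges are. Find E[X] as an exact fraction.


K_11 has 11^{11 − 2} = 2357947691 labelled spanning trees.
For each such spanning tree H, let X_H = 1 if all 10 edges of H are present in G. Then P[X_H = 1] = p^{10} = (2/11)^{10} = 1024/25937424601.
By linearity: E[X] = Σ_H E[X_H] = 2357947691 · p^{10} = 2357947691 · 1024/25937424601 = 1024/11.
Numerically: E[X] ≈ 93.09.

E[X] = 2357947691 · (2/11)^{10} = 1024/11 ≈ 93.09.


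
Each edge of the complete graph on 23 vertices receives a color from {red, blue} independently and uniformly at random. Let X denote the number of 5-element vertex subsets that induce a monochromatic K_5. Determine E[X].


Let X = Σ_S X_S over the C(23, 5) = 33649 subsets S of size 5, where X_S = 1 if the K_5 on S is monochromatic.
For a fixed S, the K_5 on S has C(5, 2) = 10 edges. P[all 10 edges red] = (1/2)^10, and likewise for blue, so P[monochromatic] = 2·(1/2)^10 = 2^{1 − 10} = 1/512.
Summing: E[X] = C(23, 5) · 2^{1 − 10} = 33649 · 1/512 = 33649/512.
Numerically: E[X] ≈ 65.7207.

E[X] = C(23,5)·2^(1−C(5,2)) = 33649/512 ≈ 65.7207.


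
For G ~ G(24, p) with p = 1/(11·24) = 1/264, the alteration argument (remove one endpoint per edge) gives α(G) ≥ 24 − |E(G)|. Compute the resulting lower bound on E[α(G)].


E[|E(G)|] = C(24, 2)·p = 276 · (1/264) = 23/22.
E[α(G)] ≥ n − E[|E(G)|] = 24 − 23/22 = 505/22.
Numerically: ≈ 22.954545.
(This is only a lower bound; the true E[α(G)] may be larger.)

E[α(G)] ≥ 505/22 ≈ 22.954545.


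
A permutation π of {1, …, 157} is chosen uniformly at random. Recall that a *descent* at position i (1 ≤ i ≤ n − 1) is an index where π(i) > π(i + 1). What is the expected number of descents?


Write X = Σ X_I over i = 1, …, 156, with X_I the indicator of one descent.
There are 156 indicators.
For each fixed i, the pair (π(i), π(i+1)) is a uniformly random ordered pair of distinct values from {1, …, 157}; by symmetry P[π(i) > π(i+1)] = 1/2.
By linearity: E[X] = 156 · (1/2) = (157 − 1) · (1/2) = 78 ≈ 78.00000.

E[X] = 78 = 78.00000.


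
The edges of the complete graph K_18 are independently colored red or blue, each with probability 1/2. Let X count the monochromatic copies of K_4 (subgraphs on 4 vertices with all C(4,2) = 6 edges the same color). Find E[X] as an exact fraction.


Let X = Σ_S X_S over the C(18, 4) = 3060 subsets S of size 4, where X_S = 1 if the K_4 on S is monochromatic.
For a fixed S, the K_4 on S has C(4, 2) = 6 edges. P[all 6 edges red] = (1/2)^6, and likewise for blue, so P[monochromatic] = 2·(1/2)^6 = 2^{1 − 6} = 1/32.
By linearity of expectation: E[X] = C(18, 4) · 2^{1 − 6} = 3060 · 1/32 = 765/8.
Numerically: E[X] ≈ 95.625.

E[X] = C(18,4)·2^(1−C(4,2)) = 765/8 ≈ 95.625.


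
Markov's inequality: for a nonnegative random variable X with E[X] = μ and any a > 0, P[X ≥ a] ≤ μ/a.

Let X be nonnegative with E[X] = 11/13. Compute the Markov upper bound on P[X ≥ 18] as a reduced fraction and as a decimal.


μ = E[X] = 11/13, a = 18.
Markov: P[X ≥ 18] ≤ μ/a = (11/13)/18 = 11/234.
Numerically: ≈ 0.04701.
(Since a = 18 > μ = 0.84615, the bound 11/234 is < 1 and informative.)

P[X ≥ 18] ≤ 11/234 ≈ 0.04701.


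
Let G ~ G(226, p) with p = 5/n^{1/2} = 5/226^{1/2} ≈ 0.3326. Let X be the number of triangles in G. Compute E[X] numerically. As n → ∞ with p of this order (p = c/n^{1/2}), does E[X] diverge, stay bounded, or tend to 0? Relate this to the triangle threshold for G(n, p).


Number of potential triangles: C(226, 3) = 1898400.
Each occurs with probability p³ ≈ (0.3326)³ ≈ 3.6791488e-02.
By linearity: E[X] = C(226, 3)·p³ ≈ 1898400 · 3.6791488e-02 ≈ 69844.96105.
Since α = 1/2 < 1, p = c/n^{1/2} ≫ 1/n is above the triangle threshold p ~ 1/n. Asymptotically E[X] ~ (c³/6)·n^{3(1−α)} = (5³/6)·n^{1.5} → ∞; triangles are abundant w.h.p.

E[X] ≈ 69844.96105; in regime p = Θ(1/n^{1/2}) E[X] diverges (above the triangle threshold p ~ 1/n).


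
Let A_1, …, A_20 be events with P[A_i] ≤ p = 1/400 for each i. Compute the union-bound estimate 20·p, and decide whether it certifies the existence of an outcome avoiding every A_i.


Union bound: P[∪_{i=1}^{20} A_i] ≤ Σ_i P[A_i] ≤ 20·p = 20·(1/400) = 1/20.
Numerically: 1/20 ≈ 0.05000.
Is 1/20 < 1? YES.
Since P[∪ A_i] ≤ 1/20 < 1, the complement has P[∩ A_i^c] ≥ 1 − 1/20 = 19/20 > 0, so some outcome avoids every A_i.

20·p = 1/20 ≈ 0.05000; existence CERTIFIED by the union bound.


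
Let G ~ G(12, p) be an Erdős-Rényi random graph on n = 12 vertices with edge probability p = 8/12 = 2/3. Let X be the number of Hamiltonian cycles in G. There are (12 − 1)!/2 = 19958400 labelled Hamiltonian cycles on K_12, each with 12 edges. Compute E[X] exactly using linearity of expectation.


K_12 has (12 − 1)!/2 = 19958400 labelled Hamiltonian cycles.
For each such Hamiltonian cycle H, let X_H = 1 if all 12 edges of H are present in G. Then P[X_H = 1] = p^{12} = (2/3)^{12} = 4096/531441.
By linearity: E[X] = Σ_H E[X_H] = 19958400 · p^{12} = 19958400 · 4096/531441 = 1009254400/6561.
Numerically: E[X] ≈ 1.538e+05.

E[X] = 19958400 · (2/3)^{12} = 1009254400/6561 ≈ 1.538e+05.


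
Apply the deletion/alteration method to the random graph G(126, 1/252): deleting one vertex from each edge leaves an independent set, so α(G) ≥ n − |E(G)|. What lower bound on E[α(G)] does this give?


E[|E(G)|] = C(126, 2)·p = 7875 · (1/252) = 125/4.
E[α(G)] ≥ n − E[|E(G)|] = 126 − 125/4 = 379/4.
Numerically: ≈ 94.7500.
(This is only a lower bound; the true E[α(G)] may be larger.)

E[α(G)] ≥ 379/4 ≈ 94.7500.


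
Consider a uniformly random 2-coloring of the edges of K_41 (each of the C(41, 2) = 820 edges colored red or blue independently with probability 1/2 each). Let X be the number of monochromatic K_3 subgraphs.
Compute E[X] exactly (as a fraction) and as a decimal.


Let X = Σ_S X_S over the C(41, 3) = 10660 subsets S of size 3, where X_S = 1 if the K_3 on S is monochromatic.
For a fixed S, the K_3 on S has C(3, 2) = 3 edges. P[all 3 edges red] = (1/2)^3, and likewise for blue, so P[monochromatic] = 2·(1/2)^3 = 2^{1 − 3} = 1/4.
Summing: E[X] = C(41, 3) · 2^{1 − 3} = 10660 · 1/4 = 2665.
Numerically: E[X] ≈ 2665.0000.

E[X] = C(41,3)·2^(1−C(3,2)) = 2665 ≈ 2665.0000.


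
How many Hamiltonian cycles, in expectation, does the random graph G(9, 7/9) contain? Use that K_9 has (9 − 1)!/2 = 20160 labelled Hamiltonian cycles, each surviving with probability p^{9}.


K_9 has (9 − 1)!/2 = 20160 labelled Hamiltonian cycles.
For each such Hamiltonian cycle H, let X_H = 1 if all 9 edges of H are present in G. Then P[X_H = 1] = p^{9} = (7/9)^{9} = 40353607/387420489.
By linearity of expectation: E[X] = Σ_H E[X_H] = 20160 · p^{9} = 20160 · 40353607/387420489 = 90392079680/43046721.
Numerically: E[X] ≈ 2099.86.

E[X] = 20160 · (7/9)^{9} = 90392079680/43046721 ≈ 2099.86.


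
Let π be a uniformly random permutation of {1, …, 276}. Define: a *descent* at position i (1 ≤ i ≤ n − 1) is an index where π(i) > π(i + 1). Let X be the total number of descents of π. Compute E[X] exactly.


Write X = Σ X_I over i = 1, …, 275, with X_I the indicator of one descent.
There are 275 indicators.
For each fixed i, the pair (π(i), π(i+1)) is a uniformly random ordered pair of distinct values from {1, …, 276}; by symmetry P[π(i) > π(i+1)] = 1/2.
By linearity: E[X] = 275 · (1/2) = (276 − 1) · (1/2) = 275/2 ≈ 137.50000.

E[X] = 275/2 = 137.50000.


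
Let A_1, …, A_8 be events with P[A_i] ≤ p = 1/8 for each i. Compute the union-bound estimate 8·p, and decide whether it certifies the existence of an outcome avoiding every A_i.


Union bound: P[∪_{i=1}^{8} A_i] ≤ Σ_i P[A_i] ≤ 8·p = 8·(1/8) = 1.
Numerically: 1 ≈ 1.000.
Is 1 < 1? NO.
Since the bound 1 is ≥ 1, the union bound is uninformative here; it does NOT by itself certify existence.

8·p = 1 ≈ 1.000; existence NOT certified by the union bound.


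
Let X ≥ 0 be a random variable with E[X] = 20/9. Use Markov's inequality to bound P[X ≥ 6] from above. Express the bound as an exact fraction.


μ = E[X] = 20/9, a = 6.
Markov: P[X ≥ 6] ≤ μ/a = (20/9)/6 = 10/27.
Numerically: ≈ 0.37037.
(Since a = 6 > μ = 2.22222, the bound 10/27 is < 1 and informative.)

P[X ≥ 6] ≤ 10/27 ≈ 0.37037.


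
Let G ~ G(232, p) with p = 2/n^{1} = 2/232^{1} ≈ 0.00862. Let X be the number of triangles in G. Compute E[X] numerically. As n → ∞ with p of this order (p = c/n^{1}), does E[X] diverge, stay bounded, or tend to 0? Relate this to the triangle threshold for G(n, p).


Number of potential triangles: C(232, 3) = 2054360.
Each occurs with probability p³ ≈ (0.00862)³ ≈ 6.40658e-07.
By linearity: E[X] = C(232, 3)·p³ ≈ 2054360 · 6.40658e-07 ≈ 1.316.
Here α = 1, so p = 2/n is exactly at the triangle threshold p ~ 1/n. Asymptotically E[X] → c³/6 = 2³/6 = 4/3 ≈ 1.333, a bounded constant. In this regime the triangle count is asymptotically Poisson(c³/6).

E[X] ≈ 1.316; in regime p = Θ(1/n^{1}) E[X] stays bounded (at the triangle threshold p ~ 1/n).


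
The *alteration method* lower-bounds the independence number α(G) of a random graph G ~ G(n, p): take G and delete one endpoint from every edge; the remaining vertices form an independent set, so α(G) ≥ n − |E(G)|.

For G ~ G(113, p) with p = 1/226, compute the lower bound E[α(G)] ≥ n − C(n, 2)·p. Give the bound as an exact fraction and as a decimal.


E[|E(G)|] = C(113, 2)·p = 6328 · (1/226) = 28.
E[α(G)] ≥ n − E[|E(G)|] = 113 − 28 = 85.
Numerically: ≈ 85.000000.
(This is only a lower bound; the true E[α(G)] may be larger.)

E[α(G)] ≥ 85 ≈ 85.000000.


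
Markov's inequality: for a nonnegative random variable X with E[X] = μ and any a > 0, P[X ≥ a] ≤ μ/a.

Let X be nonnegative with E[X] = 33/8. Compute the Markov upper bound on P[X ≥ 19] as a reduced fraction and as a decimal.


μ = E[X] = 33/8, a = 19.
Markov: P[X ≥ 19] ≤ μ/a = (33/8)/19 = 33/152.
Numerically: ≈ 0.217.
(Since a = 19 > μ = 4.125, the bound 33/152 is < 1 and informative.)

P[X ≥ 19] ≤ 33/152 ≈ 0.217.
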